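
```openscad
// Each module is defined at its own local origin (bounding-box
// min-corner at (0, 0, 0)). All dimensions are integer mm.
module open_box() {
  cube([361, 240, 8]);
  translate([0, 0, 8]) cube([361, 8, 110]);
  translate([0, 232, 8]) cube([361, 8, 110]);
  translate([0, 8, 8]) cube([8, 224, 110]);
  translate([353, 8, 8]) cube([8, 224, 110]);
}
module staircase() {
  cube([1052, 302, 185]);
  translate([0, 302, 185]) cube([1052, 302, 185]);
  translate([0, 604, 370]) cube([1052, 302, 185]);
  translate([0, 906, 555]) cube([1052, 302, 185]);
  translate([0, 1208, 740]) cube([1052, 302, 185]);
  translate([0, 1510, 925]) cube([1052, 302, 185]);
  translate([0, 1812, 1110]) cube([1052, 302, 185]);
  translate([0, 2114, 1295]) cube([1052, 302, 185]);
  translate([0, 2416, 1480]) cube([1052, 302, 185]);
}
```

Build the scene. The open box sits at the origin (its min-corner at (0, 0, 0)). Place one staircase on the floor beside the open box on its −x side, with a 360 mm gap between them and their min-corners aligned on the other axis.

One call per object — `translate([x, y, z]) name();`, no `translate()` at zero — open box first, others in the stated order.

open_box();
translate([-1412, 0, 0]) staircase();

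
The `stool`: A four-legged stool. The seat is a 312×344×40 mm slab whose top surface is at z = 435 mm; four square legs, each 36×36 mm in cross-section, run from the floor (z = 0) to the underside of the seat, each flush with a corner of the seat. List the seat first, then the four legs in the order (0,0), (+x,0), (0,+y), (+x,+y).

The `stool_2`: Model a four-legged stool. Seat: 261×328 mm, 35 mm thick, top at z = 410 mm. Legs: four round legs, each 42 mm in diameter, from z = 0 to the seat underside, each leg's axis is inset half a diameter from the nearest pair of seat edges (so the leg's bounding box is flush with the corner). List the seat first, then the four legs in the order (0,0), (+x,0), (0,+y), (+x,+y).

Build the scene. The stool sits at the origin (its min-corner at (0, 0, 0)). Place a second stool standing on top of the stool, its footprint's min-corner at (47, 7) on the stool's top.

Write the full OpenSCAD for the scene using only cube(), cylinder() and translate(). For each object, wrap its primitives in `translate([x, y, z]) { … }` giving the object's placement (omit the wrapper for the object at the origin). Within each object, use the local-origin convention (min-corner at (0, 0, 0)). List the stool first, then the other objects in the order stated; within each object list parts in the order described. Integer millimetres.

translate([0, 0, 395]) cube([312, 344, 40]);
cube([36, 36, 395]);
translate([276, 0, 0]) cube([36, 36, 395]);
translate([0, 308, 0]) cube([36, 36, 395]);
translate([276, 308, 0]) cube([36, 36, 395]);
translate([47, 7, 435]) {
  translate([0, 0, 375]) cube([261, 328, 35]);
  translate([21, 21, 0]) cylinder(h = 375, r = 21);
  translate([240, 21, 0]) cylinder(h = 375, r = 21);
  translate([21, 307, 0]) cylinder(h = 375, r = 21);
  translate([240, 307, 0]) cylinder(h = 375, r = 21);
}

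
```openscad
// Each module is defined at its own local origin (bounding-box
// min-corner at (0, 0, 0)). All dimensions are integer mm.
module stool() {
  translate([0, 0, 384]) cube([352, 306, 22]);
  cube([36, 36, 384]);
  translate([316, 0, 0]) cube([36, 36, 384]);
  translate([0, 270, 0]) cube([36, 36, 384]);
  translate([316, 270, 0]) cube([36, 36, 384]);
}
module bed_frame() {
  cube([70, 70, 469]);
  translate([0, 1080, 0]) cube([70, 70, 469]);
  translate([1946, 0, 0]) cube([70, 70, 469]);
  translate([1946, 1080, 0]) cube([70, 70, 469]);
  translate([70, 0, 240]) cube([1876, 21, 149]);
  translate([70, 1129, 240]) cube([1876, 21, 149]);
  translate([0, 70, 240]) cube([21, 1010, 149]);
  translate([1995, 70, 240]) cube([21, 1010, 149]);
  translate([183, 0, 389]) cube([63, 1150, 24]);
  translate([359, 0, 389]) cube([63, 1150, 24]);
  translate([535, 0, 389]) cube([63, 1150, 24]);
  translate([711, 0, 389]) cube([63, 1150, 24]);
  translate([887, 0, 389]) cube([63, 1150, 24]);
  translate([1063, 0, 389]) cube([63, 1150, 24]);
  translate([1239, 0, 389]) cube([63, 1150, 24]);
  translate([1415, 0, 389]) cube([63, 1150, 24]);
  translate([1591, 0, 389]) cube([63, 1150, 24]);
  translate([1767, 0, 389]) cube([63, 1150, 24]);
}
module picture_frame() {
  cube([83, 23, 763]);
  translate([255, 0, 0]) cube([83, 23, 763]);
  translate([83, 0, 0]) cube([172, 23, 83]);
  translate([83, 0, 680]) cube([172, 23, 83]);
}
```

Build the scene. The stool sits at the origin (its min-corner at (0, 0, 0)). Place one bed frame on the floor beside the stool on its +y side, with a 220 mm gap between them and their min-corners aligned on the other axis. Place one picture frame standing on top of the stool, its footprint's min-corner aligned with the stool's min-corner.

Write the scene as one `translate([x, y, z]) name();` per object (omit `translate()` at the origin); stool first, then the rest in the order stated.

stool();
translate([0, 526, 0]) bed_frame();
translate([0, 0, 406]) picture_frame();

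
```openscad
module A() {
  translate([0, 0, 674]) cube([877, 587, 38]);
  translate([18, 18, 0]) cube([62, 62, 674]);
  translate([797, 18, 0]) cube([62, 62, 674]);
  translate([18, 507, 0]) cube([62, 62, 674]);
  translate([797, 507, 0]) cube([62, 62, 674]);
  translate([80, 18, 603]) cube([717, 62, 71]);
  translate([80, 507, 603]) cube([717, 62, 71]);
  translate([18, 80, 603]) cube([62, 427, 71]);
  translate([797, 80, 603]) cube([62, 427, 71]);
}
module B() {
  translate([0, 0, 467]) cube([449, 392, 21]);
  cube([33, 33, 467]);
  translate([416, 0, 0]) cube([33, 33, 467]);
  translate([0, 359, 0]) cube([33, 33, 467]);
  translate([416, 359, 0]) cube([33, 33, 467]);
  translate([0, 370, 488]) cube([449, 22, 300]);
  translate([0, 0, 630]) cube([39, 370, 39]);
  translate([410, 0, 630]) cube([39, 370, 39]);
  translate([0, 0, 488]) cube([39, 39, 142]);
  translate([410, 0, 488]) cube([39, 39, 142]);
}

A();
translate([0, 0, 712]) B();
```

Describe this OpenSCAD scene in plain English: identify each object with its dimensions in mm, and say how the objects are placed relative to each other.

A is a table with a 877×587 mm rectangular top, 38 mm thick, top surface at z = 712 mm, supported by four 62×62 mm square legs, each inset 18 mm from the nearest pair of top edges, running from the floor. Four apron rails, 62 mm thick and 71 mm tall, run between adjacent legs with their top edges flush with the underside of the top and their outer faces flush with the legs' outer faces.

B is a chair: 449×392 mm seat, 21 mm thick, top at z = 488 mm, on four 33 mm square corner legs flush with the seat edges. A 22 mm thick backrest slab spans the full seat width, extending 300 mm above the seat top, its back face flush with the seat's +y edge. Two armrests of 39×39 mm section run along each side from the seat's front edge to the front of the backrest, top faces 181 mm above the seat top and outer faces flush with the seat's x-edges; a 39×39 mm post under the front of each armrest stands on the seat at the front corner.

The chair is on top of the table.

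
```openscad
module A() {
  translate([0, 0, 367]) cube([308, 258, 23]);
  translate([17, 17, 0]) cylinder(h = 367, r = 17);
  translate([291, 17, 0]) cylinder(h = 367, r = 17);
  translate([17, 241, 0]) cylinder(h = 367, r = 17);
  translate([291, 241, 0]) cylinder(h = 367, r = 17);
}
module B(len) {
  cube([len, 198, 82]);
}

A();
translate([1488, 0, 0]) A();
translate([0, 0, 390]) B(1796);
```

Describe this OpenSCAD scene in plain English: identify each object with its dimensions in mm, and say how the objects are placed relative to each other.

A is a four-legged stool. The seat is 308×258 mm, 23 mm thick, top at z = 390 mm. It stands on four round legs, each 34 mm in diameter, from z = 0 to the seat underside, each leg's axis is inset half a diameter from the nearest pair of seat edges (so the leg's bounding box is flush with the corner).

B is a rectangular beam 1796 mm long (x), 198 mm deep (y), 82 mm thick (z).

The beam spans the tops of two stools placed 1180 mm apart, resting at z = 390 mm.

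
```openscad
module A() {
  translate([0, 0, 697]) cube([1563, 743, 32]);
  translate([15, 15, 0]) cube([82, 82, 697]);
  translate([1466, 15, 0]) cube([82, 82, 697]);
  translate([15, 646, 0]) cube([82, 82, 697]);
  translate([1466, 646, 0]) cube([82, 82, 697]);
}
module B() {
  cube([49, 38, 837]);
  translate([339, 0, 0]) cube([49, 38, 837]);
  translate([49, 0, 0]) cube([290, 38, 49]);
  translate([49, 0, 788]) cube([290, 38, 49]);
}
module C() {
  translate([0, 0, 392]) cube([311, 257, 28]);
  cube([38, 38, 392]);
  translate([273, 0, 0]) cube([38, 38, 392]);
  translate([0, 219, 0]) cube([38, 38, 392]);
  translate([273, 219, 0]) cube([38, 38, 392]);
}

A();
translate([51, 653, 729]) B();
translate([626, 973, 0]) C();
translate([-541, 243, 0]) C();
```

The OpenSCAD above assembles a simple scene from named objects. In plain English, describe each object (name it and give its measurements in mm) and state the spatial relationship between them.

A is a rectangular dining table. The top is 1563×743×32 mm with its upper surface at z = 729 mm. It stands on four 82×82 mm square legs, each inset 15 mm from the nearest pair of top edges, running from the floor to the underside of the top.

B is a rectangular picture frame lying in the x–z plane (depth along y). The opening is 290 mm wide (x) by 739 mm tall (z), surrounded by a border 49 mm wide on all four sides. The frame is 38 mm deep and is made of two full-height vertical stiles with two horizontal rails fitted between them.

C is a four-legged stool. The seat is a 311×257×28 mm slab whose top surface is at z = 420 mm; four square legs, each 38×38 mm in cross-section, run from the floor (z = 0) to the underside of the seat, each flush with a corner of the seat.

The picture frame is on top of the table. Two stools sit around the table at the +y, −x sides.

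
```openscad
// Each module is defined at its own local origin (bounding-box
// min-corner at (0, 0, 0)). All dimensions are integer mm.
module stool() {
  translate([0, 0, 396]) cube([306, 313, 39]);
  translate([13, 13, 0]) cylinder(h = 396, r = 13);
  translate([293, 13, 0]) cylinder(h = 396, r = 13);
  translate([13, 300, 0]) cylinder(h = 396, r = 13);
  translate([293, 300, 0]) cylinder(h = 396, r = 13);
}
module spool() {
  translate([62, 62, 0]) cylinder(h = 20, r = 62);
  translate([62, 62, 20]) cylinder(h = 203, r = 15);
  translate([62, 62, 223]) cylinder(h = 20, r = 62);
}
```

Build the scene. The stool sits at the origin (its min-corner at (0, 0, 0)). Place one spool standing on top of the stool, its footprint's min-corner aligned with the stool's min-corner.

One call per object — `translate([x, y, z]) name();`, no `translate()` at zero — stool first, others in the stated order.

stool();
translate([0, 0, 435]) spool();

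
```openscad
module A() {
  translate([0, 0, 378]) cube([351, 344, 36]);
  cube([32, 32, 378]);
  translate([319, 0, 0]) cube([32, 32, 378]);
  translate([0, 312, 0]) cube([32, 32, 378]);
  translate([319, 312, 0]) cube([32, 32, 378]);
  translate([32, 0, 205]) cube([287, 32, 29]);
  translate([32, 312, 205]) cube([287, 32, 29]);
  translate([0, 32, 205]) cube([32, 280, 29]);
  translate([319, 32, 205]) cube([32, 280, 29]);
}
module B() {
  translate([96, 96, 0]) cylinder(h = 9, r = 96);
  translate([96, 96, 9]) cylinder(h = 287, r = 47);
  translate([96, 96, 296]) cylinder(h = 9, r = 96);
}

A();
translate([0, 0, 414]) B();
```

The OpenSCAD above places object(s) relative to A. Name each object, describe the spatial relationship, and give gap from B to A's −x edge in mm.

The spool's min-x is at 0; the stool's min-x is 0; gap = 0 mm.

A is a stool. B is a spool. The spool is on top of the stool. The gap from the spool to the stool's −x edge is 0 mm.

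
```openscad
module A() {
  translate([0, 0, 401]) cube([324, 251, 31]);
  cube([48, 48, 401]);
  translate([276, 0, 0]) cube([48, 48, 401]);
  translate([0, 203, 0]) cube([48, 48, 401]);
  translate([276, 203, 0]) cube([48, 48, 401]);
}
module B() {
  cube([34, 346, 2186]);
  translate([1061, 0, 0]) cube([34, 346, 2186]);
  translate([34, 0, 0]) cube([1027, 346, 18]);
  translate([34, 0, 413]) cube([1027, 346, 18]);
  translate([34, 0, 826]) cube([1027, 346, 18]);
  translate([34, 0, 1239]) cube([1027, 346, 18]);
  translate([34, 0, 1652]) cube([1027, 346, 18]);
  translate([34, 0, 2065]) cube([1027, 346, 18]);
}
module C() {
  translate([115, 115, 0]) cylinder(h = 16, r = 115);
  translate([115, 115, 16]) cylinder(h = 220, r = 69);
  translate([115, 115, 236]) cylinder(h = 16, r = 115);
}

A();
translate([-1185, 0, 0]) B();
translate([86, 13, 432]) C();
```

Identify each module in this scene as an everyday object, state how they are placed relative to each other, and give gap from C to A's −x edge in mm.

The spool's min-x is at 86; the stool's min-x is 0; gap = 86 mm.

A is a stool. B is a bookshelf. C is a spool. The bookshelf is on the floor beside the stool on its −x side. The spool is on top of the stool. The gap from the spool to the stool's −x edge is 86 mm.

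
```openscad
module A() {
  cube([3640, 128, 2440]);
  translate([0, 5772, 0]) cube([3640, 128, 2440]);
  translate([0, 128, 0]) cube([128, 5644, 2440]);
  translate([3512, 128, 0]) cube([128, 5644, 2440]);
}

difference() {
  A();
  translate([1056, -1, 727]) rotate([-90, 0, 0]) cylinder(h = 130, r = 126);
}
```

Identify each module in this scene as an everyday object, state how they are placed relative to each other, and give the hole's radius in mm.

The subtracted cylinder has r = 126 mm.

A is a house frame. The house frame has a circular hole through its front wall. The hole's radius is 126 mm.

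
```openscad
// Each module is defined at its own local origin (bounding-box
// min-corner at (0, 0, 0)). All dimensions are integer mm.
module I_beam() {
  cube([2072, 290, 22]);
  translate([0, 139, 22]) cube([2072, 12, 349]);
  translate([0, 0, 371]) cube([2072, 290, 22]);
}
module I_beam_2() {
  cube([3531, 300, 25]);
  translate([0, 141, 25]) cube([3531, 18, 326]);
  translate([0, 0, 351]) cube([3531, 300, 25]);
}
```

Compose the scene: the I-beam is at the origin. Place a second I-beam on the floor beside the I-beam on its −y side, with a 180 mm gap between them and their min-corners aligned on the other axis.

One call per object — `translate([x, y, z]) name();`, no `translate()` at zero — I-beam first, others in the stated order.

I_beam();
translate([0, -480, 0]) I_beam_2();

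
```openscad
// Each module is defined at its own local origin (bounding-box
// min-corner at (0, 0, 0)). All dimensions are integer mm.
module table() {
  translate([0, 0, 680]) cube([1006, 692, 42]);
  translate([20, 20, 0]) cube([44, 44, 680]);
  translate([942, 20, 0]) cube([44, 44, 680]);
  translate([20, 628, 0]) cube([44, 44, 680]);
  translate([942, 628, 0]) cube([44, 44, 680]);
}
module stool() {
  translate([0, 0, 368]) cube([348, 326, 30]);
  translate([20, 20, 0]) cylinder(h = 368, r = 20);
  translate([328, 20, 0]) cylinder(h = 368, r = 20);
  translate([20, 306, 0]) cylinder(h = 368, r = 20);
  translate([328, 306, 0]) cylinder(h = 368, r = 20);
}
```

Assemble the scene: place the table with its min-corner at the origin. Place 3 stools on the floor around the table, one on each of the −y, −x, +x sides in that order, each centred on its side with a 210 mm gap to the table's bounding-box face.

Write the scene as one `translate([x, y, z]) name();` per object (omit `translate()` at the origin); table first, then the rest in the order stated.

table();
translate([329, -536, 0]) stool();
translate([-558, 183, 0]) stool();
translate([1216, 183, 0]) stool();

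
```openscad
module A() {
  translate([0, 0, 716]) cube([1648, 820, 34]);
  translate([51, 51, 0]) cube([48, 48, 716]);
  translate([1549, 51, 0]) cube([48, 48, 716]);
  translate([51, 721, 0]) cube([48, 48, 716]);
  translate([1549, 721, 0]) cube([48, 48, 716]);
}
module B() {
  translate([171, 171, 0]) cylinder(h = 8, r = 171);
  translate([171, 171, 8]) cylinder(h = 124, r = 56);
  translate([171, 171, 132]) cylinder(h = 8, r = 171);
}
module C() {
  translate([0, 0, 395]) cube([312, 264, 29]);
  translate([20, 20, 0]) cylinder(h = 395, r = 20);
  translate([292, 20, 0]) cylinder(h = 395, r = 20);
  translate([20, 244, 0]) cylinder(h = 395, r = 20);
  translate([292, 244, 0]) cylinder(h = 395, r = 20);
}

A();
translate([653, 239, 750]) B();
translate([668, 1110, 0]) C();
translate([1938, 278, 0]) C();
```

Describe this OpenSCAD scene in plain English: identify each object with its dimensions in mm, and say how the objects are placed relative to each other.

A is a table: top 1648 mm (x) × 820 mm (y), 34 mm thick, upper face at z = 750 mm, on four 48×48 mm square legs, each inset 51 mm from the nearest pair of top edges, running from z = 0 to the bottom of the top.

B is a spool: two coaxial disc flanges of radius 171 mm and thickness 8 mm, joined by a core cylinder of radius 56 mm and height 124 mm. The lower flange rests on z = 0 and the three cylinders share a vertical axis.

C is a four-legged stool. The seat is 312×264 mm, 29 mm thick, top at z = 424 mm. It stands on four round legs, each 40 mm in diameter, from z = 0 to the seat underside, each leg's axis is inset half a diameter from the nearest pair of seat edges (so the leg's bounding box is flush with the corner).

The spool is on top of the table, centred. Two stools sit around the table at the +y, +x sides.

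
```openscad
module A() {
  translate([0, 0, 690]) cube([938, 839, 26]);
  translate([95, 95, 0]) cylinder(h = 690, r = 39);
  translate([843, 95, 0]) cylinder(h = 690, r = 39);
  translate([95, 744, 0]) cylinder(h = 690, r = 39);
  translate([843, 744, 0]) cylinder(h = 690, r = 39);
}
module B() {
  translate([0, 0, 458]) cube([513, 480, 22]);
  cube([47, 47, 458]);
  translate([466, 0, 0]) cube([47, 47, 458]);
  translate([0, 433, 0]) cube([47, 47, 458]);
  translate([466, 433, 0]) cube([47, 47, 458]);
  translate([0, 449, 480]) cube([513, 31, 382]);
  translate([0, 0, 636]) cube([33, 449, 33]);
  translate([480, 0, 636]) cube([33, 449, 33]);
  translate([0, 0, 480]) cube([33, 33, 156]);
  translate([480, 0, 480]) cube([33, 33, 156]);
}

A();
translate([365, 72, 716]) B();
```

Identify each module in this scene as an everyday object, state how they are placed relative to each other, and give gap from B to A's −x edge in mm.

A is a table. B is a chair. The chair is on top of the table. The gap from the chair to the table's −x edge is 365 mm.

The chair's min-x is at 365; the table's min-x is 0; gap = 365 mm.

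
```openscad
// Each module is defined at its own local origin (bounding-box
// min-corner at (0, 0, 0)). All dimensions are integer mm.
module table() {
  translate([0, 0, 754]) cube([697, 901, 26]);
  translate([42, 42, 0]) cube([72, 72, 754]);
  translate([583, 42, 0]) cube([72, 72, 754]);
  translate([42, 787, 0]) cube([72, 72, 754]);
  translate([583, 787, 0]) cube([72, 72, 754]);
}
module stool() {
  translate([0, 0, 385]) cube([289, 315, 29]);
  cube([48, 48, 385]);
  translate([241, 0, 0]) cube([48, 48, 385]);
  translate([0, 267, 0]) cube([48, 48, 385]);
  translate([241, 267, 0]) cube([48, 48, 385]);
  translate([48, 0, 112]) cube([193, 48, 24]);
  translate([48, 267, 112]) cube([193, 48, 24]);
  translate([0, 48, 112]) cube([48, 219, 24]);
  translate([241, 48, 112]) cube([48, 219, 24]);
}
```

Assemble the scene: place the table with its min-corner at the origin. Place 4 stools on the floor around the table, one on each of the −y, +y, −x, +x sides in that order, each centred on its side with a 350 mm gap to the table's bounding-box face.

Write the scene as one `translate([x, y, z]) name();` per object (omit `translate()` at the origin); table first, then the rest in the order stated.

table();
translate([204, -665, 0]) stool();
translate([204, 1251, 0]) stool();
translate([-639, 293, 0]) stool();
translate([1047, 293, 0]) stool();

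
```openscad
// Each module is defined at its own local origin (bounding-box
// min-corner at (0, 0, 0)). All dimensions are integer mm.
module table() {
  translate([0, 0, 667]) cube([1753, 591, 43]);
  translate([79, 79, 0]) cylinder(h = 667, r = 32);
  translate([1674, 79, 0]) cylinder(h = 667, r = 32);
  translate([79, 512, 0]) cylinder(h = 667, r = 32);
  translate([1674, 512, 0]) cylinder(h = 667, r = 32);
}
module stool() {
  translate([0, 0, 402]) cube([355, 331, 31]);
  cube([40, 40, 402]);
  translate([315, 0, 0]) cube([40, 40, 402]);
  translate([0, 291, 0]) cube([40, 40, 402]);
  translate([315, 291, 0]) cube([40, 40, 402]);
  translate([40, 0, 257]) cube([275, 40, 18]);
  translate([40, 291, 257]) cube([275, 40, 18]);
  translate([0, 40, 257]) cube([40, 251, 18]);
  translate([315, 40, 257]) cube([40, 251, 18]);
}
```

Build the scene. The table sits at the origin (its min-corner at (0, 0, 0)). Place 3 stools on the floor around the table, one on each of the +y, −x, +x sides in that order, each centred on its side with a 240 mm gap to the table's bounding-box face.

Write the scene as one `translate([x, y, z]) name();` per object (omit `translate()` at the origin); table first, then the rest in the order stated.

table();
translate([699, 831, 0]) stool();
translate([-595, 130, 0]) stool();
translate([1993, 130, 0]) stool();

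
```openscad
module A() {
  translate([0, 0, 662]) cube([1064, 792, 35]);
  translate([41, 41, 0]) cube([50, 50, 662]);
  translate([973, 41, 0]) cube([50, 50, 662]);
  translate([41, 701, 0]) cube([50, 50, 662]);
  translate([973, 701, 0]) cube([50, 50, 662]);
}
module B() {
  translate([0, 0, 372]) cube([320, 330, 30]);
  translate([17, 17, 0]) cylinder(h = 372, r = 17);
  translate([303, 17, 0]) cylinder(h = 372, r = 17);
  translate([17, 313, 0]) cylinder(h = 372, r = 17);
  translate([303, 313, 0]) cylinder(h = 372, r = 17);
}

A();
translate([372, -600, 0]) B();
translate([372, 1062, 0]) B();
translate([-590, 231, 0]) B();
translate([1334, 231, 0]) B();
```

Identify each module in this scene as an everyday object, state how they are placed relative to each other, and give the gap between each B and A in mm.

Each stool's nearest face is 270 mm from the table's bounding box.

A is a table. B is a stool. Four stools sit around the table at the −y, +y, −x, +x sides. The gap between each stool and the table is 270 mm.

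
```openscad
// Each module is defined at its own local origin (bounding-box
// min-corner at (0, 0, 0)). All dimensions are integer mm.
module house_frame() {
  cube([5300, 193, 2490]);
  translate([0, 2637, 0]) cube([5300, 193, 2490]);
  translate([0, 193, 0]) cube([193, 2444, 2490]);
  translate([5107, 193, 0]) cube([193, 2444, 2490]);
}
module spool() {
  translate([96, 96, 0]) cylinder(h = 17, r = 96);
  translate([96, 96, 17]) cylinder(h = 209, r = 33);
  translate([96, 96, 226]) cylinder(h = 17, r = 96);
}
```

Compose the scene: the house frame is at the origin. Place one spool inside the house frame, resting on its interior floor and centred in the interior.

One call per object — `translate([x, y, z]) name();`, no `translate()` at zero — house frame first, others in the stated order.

house_frame();
translate([2554, 1319, 0]) spool();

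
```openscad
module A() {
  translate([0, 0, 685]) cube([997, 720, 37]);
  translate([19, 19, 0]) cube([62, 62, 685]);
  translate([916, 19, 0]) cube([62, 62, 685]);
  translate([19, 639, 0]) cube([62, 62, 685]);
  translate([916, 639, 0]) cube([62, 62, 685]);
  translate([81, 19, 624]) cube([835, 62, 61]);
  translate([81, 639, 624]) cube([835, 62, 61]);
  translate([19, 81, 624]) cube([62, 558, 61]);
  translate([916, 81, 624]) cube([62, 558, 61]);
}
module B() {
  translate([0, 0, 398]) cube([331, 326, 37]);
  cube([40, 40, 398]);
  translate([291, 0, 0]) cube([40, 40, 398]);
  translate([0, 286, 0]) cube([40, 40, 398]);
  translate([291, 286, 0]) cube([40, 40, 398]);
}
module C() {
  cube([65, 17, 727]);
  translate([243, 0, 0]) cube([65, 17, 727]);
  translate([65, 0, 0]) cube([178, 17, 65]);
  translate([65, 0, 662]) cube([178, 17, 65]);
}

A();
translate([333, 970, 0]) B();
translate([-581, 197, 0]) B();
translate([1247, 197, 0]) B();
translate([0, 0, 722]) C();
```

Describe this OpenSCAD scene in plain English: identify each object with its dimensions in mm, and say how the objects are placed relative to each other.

A is a table: top 997 mm (x) × 720 mm (y), 37 mm thick, upper face at z = 722 mm, on four 62×62 mm square legs, each inset 19 mm from the nearest pair of top edges, running from z = 0 to the bottom of the top. Four apron rails, 62 mm thick and 61 mm tall, run between adjacent legs with their top edges flush with the underside of the top and their outer faces flush with the legs' outer faces.

B is a four-legged stool. The seat is a 331×326×37 mm slab whose top surface is at z = 435 mm; four square legs, each 40×40 mm in cross-section, run from the floor (z = 0) to the underside of the seat, each flush with a corner of the seat.

C is a picture frame with a 178×597 mm rectangular opening (x by z) and a uniform 65 mm border on every side. Frame depth is 17 mm along y. It is built from two vertical stiles running the full outside height and two horizontal rails spanning the gap between the stiles.

Three stools sit around the table at the +y, −x, +x sides. The picture frame is on top of the table.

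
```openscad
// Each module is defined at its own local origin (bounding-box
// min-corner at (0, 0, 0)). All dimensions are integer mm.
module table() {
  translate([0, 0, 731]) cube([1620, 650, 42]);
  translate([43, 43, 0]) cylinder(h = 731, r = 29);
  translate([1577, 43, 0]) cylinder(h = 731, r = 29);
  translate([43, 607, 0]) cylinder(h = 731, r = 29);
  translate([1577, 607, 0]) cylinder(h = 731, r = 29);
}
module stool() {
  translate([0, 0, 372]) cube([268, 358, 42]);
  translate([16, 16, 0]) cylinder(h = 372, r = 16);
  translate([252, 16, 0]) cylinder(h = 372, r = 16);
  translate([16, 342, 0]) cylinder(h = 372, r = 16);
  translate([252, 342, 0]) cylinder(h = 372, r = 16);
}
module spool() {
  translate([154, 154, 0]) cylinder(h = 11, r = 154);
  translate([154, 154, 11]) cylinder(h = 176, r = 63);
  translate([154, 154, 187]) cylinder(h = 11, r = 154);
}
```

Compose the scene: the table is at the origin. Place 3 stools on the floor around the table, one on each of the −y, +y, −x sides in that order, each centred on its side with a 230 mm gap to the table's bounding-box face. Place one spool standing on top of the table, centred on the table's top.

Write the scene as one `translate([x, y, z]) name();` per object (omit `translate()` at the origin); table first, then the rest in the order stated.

table();
translate([676, -588, 0]) stool();
translate([676, 880, 0]) stool();
translate([-498, 146, 0]) stool();
translate([656, 171, 773]) spool();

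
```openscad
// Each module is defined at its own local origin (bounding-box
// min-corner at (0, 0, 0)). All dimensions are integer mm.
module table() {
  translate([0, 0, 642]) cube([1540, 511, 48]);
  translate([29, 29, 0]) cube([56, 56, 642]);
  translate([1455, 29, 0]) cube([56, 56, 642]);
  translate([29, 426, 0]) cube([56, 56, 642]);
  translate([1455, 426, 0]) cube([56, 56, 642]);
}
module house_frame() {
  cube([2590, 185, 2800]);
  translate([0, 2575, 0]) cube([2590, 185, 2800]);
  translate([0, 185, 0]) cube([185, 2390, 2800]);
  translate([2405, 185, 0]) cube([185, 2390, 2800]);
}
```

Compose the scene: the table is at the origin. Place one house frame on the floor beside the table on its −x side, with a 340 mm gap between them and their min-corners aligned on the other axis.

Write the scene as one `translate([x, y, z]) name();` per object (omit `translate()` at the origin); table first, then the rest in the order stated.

table();
translate([-2930, 0, 0]) house_frame();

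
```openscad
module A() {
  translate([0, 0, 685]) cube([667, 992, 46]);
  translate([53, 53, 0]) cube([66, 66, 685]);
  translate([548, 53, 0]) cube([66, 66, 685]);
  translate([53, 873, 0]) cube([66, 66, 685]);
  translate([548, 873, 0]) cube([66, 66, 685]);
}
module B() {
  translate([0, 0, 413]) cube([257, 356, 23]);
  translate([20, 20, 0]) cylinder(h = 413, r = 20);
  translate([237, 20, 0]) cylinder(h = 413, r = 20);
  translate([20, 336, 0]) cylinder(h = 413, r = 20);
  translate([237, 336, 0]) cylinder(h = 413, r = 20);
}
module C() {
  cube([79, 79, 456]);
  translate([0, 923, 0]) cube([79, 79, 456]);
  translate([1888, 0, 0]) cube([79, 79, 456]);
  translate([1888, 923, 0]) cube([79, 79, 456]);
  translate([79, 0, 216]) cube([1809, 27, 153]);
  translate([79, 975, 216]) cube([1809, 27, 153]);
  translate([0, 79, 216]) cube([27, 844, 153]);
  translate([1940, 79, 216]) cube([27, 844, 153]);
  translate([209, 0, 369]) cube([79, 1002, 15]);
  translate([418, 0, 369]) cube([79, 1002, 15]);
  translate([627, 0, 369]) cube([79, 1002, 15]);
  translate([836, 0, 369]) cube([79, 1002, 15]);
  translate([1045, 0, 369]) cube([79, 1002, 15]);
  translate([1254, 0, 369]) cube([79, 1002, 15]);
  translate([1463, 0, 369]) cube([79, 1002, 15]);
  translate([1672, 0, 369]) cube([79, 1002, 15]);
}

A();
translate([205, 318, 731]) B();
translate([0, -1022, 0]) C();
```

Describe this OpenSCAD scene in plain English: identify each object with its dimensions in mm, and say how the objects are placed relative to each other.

A is a table with a 667×992 mm rectangular top, 46 mm thick, top surface at z = 731 mm, supported by four 66×66 mm square legs, each inset 53 mm from the nearest pair of top edges, running from the floor.

B is a four-legged stool. The seat is a 257×356×23 mm slab whose top surface is at z = 436 mm; four round legs, each 40 mm in diameter, run from the floor (z = 0) to the underside of the seat, each leg's axis is inset half a diameter from the nearest pair of seat edges (so the leg's bounding box is flush with the corner).

C is a bed frame 1967 mm long (x) by 1002 mm wide (y). Four 79×79 mm corner posts, 456 mm tall, at the corners of the footprint. Four rails of 27 mm thickness and 153 mm height run between adjacent posts with their undersides at z = 216 mm, their outer faces flush with the outside of the frame (the two x-running rails run between the posts' inner faces; the two y-running rails run between the posts' inner faces). 8 slats, each 79 mm wide (x) and 15 mm thick, lie across the top of the two x-running rails, running the full 1002 mm width of the frame in y; the slats are evenly spaced along x between the inner faces of the end posts with equal gaps (rounded down to the nearest mm) at the −x end and between each pair — any rounding remainder accumulates at the +x end.

The stool is on top of the table, centred. The bed frame is on the floor beside the table on its −y side.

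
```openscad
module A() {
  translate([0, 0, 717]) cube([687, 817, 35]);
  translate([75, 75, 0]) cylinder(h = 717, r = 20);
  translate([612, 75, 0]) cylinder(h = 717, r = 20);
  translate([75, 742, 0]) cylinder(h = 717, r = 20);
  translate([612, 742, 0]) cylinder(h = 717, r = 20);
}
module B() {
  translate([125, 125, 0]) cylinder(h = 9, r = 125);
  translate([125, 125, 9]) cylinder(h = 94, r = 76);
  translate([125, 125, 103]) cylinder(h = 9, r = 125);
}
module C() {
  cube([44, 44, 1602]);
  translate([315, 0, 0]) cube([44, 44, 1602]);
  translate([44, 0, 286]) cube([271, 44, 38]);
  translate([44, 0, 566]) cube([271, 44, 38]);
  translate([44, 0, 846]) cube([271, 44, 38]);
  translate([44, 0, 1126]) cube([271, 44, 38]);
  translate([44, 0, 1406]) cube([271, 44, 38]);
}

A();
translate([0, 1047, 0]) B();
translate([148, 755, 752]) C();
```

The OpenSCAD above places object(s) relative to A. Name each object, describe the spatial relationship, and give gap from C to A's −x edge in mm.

A is a table. B is a spool. C is a ladder. The spool is on the floor beside the table on its +y side. The ladder is on top of the table. The gap from the ladder to the table's −x edge is 148 mm.

The ladder's min-x is at 148; the table's min-x is 0; gap = 148 mm.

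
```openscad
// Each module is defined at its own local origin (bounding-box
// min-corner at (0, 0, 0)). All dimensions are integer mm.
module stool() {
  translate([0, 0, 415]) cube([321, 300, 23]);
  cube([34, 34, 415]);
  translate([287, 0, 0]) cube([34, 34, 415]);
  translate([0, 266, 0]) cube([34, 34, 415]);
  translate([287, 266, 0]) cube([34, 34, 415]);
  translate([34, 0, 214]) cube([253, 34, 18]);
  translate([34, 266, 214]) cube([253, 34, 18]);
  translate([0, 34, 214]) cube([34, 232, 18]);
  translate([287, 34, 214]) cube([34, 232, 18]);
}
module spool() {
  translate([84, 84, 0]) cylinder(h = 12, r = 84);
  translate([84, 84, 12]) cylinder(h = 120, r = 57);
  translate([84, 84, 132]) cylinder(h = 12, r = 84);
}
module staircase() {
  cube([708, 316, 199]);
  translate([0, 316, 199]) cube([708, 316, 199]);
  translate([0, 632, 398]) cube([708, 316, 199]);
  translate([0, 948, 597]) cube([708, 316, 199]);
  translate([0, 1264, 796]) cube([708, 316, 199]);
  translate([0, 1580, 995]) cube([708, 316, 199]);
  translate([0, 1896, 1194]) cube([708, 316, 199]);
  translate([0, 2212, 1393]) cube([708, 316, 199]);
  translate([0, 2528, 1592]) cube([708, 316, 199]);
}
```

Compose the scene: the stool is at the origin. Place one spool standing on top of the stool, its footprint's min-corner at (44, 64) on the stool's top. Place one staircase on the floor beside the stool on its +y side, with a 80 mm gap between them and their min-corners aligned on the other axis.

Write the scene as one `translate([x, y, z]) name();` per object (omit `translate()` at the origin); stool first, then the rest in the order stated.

stool();
translate([44, 64, 438]) spool();
translate([0, 380, 0]) staircase();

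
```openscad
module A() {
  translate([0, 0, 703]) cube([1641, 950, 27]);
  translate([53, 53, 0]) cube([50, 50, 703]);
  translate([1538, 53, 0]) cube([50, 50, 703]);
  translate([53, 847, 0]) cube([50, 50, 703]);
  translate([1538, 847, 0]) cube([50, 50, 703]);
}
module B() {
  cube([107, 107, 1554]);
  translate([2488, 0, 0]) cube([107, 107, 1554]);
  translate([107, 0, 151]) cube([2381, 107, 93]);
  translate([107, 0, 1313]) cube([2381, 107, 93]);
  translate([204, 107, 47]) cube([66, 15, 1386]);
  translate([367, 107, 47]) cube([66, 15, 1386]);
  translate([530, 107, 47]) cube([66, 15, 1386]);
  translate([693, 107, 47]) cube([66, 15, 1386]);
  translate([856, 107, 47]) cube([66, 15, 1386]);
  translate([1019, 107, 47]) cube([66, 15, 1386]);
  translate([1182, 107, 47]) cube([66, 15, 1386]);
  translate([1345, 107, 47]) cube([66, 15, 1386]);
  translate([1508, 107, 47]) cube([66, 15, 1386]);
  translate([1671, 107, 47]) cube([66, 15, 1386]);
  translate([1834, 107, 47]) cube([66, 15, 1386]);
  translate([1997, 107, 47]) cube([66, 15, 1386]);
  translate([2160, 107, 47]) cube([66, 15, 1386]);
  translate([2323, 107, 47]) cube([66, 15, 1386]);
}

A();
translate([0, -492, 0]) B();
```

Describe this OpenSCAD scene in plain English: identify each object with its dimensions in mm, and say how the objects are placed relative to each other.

A is a rectangular dining table. The top is 1641×950×27 mm with its upper surface at z = 730 mm. It stands on four 50×50 mm square legs, each inset 53 mm from the nearest pair of top edges, running from the floor to the underside of the top.

B is a fence section. Two 107×107 mm posts, 1554 mm tall, stand on the floor with a clear span of 2381 mm between their inner faces. Two horizontal rails of 107×93 mm section span the gap between the posts with their undersides at z = 151 mm and z = 1313 mm, flush with the posts' −y face. 14 pickets, each 66 mm wide, 15 mm thick and 1386 mm tall, are fixed to the +y face of the rails with their bottoms at z = 47 mm, evenly spaced across the span with equal gaps (rounded down to the nearest mm) at the −x end and between each pair — any rounding remainder accumulates at the +x end.

The fence section is on the floor beside the table on its −y side.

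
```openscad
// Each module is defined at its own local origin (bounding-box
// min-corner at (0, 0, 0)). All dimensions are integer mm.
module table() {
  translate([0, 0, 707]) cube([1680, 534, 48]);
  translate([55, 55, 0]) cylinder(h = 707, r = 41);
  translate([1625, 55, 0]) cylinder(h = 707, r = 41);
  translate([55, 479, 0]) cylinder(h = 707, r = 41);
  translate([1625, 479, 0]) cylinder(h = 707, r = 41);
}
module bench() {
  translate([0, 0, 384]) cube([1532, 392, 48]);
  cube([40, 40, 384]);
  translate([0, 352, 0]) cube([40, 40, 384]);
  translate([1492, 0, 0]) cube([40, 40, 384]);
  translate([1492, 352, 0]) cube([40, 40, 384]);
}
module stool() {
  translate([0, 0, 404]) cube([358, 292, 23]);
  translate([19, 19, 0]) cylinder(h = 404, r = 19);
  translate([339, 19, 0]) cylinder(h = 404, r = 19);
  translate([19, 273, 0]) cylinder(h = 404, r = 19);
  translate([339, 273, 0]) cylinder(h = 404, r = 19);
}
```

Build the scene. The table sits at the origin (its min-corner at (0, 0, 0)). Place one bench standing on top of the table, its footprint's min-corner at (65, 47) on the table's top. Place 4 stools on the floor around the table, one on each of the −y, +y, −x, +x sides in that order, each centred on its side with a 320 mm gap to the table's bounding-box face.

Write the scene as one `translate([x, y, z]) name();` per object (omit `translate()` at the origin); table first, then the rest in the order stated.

table();
translate([65, 47, 755]) bench();
translate([661, -612, 0]) stool();
translate([661, 854, 0]) stool();
translate([-678, 121, 0]) stool();
translate([2000, 121, 0]) stool();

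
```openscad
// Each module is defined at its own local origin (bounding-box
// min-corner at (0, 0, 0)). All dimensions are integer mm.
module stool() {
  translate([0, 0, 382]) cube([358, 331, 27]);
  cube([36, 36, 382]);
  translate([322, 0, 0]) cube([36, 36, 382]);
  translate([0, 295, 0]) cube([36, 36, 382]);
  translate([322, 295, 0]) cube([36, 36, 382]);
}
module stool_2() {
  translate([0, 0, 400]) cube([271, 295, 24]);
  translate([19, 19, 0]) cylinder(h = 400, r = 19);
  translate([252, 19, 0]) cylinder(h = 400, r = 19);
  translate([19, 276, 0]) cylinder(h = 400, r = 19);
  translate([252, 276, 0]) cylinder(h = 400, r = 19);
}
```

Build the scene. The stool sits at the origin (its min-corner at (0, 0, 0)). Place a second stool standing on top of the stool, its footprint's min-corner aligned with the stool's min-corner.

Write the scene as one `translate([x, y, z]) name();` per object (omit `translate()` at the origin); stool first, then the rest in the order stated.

stool();
translate([0, 0, 409]) stool_2();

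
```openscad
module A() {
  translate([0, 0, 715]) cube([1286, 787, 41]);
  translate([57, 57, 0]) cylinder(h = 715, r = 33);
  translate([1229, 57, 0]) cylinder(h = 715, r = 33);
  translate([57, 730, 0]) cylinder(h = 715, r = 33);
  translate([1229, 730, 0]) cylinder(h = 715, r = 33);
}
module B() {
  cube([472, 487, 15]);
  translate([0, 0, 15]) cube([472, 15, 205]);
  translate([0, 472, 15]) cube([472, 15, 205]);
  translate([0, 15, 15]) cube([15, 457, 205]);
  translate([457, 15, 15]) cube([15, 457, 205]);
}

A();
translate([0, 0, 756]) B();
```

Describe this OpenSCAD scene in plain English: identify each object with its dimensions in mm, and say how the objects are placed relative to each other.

A is a rectangular dining table. The top is 1286×787×41 mm with its upper surface at z = 756 mm. It stands on four round legs of 66 mm diameter, each leg's bounding box inset 24 mm from the nearest pair of top edges, running from the floor to the underside of the top.

B is an open-topped rectangular box: outside dimensions 472×487×220 mm, with a uniform wall and base thickness of 15 mm. The base is a full 472×487 slab on the floor; four walls sit on top of the base. The front and back walls (the −y and +y sides) span the full width; the two side walls fit between them.

The open box is on top of the table.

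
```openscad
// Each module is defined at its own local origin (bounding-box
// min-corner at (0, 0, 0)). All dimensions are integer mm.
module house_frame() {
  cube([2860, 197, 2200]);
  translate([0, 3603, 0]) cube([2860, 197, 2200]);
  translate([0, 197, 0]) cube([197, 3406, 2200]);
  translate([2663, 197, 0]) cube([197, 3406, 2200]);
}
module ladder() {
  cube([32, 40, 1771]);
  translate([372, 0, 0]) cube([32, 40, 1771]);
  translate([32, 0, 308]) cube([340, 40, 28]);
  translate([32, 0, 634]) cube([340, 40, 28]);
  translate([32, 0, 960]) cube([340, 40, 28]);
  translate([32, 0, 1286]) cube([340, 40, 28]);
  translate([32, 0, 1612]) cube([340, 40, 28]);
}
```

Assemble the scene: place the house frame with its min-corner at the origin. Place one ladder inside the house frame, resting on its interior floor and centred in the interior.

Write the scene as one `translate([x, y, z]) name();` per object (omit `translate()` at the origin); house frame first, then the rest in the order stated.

house_frame();
translate([1228, 1880, 0]) ladder();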